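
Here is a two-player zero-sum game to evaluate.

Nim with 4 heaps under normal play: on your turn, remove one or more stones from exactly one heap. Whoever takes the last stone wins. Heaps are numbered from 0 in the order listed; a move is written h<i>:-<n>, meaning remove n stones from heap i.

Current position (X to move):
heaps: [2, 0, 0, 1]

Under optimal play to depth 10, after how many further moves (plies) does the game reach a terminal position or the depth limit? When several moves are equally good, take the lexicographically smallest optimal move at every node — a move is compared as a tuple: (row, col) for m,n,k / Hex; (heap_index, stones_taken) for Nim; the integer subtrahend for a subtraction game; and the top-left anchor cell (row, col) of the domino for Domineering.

[(2,0,0,1)] X move#1: h0:-1:+1/(1,0,0,1)*, h0:-2:-1/(0,0,0,1), h3:-1:-1/(2,0,0,0)
[(1,0,0,1)] O move#2: h0:-1:-1/(0,0,0,1)*, h3:-1:-1/(1,0,0,0)
[(0,0,0,1)] X move#3: h3:-1:+1/(0,0,0,0)*
[(0,0,0,0)] end (terminal -1, O#4); searched (2,0,0,1) to 10

PV length from [(2,0,0,1)]: 3 plies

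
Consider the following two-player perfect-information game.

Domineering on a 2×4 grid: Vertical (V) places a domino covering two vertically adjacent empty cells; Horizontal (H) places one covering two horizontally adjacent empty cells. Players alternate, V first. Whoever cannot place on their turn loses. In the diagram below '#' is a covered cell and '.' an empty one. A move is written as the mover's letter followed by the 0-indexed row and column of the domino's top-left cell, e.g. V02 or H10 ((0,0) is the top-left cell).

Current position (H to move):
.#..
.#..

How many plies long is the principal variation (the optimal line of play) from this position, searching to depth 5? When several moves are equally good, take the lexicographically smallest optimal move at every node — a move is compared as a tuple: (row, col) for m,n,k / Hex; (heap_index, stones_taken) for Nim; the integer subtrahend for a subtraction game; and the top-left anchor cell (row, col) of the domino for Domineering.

[.#../.#..] H move#1: H02:+1/.###/.#..*, H12:+1/.#../.###
[.###/.#..] V move#2: V00:-1/####/##..*
[####/##..] H move#3: H12:+1/####/####*
[####/####] end (terminal -1, V#4); searched .#../.#.. to 5

PV length from [.#../.#..]: 3 plies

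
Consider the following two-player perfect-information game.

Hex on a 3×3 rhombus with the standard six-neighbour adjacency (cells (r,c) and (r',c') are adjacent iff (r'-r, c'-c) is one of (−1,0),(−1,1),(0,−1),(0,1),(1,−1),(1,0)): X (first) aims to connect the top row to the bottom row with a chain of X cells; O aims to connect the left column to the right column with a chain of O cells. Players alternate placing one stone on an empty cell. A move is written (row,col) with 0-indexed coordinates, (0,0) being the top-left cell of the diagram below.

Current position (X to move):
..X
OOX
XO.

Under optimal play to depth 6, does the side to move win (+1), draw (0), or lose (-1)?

[..X/OOX/XO.] X move#1: (0,0):-1/X.X/OOX/XO., (0,1):-1/.XX/OOX/XO., (2,2):+1/..X/OOX/XOX*
[..X/OOX/XOX] end (terminal -1, O#2); searched ..X/OOX/XO. to 6

value(..X/OOX/XO., X) = +1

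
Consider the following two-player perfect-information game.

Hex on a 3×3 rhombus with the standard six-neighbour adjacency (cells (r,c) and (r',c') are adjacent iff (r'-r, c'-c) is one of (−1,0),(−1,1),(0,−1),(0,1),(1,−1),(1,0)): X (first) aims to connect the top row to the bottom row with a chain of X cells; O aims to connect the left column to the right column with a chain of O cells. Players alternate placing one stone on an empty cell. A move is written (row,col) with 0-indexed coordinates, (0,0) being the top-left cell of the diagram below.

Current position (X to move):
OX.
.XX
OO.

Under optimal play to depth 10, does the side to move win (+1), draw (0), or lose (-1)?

ply 1, X at OX./.XX/OO. | (0,2)=-1→OXX/.XX/OO.; (1,0)=-1→OX./XXX/OO.; (2,2)=+1→OX./.XX/OOX*
ply 2: OX./.XX/OOX is terminal -1 (O); from OX./.XX/OO. depth 10

value(OX./.XX/OO., X) = +1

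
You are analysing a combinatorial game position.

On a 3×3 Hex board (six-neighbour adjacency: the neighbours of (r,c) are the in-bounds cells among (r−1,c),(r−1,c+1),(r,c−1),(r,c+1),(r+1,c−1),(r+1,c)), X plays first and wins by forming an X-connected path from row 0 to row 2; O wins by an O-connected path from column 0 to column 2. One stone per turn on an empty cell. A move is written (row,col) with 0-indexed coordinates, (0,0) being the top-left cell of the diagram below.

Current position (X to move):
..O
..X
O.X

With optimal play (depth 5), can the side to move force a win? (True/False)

ply 1, X at ..O/..X/O.X | (0,0)=-1→X.O/..X/O.X*; (0,1)=-1→.XO/..X/O.X; (1,0)=-1→..O/X.X/O.X; (1,1)=-1→..O/.XX/O.X; (2,1)=-1→..O/..X/OXX
ply 2, O at X.O/..X/O.X | (0,1)=+1→XOO/..X/O.X*; (1,0)=+1→X.O/O.X/O.X; (1,1)=+1→X.O/.OX/O.X; (2,1)=-1→X.O/..X/OOX
ply 3, X at XOO/..X/O.X | (1,0)=-1→XOO/X.X/O.X*; (1,1)=-1→XOO/.XX/O.X; (2,1)=-1→XOO/..X/OXX
ply 4, O at XOO/X.X/O.X | (1,1)=+1→XOO/XOX/O.X*; (2,1)=-1→XOO/X.X/OOX
ply 5: XOO/XOX/O.X is terminal -1 (X); from ..O/..X/O.X depth 5

X winning at [..O/..X/O.X]: False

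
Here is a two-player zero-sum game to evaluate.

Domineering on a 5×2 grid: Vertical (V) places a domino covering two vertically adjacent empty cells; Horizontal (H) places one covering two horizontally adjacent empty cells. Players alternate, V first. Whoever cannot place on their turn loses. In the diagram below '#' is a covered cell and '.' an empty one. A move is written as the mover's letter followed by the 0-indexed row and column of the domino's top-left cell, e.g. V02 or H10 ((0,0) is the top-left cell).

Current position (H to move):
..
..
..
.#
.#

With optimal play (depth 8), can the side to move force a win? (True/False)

[../../../.#/.#] H move#1: H00:-1/##/../../.#/.#, H10:+1/../##/../.#/.#*, H20:-1/../../##/.#/.#
[../##/../.#/.#] V move#2: V20:-1/../##/#./##/.#*, V30:-1/../##/../##/##
[../##/#./##/.#] H move#3: H00:+1/##/##/#./##/.#*
[##/##/#./##/.#] end (terminal -1, V#4); searched ../../../.#/.# to 8

H winning at [../../../.#/.#]: True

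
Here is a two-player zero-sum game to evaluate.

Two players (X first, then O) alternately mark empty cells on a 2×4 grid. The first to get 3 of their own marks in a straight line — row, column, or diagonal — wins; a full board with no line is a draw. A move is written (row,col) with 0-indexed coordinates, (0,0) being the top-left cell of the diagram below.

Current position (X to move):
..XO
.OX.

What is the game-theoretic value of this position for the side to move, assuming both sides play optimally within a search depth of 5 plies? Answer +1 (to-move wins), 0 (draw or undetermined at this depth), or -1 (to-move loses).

value(..XO/.OX., X) = 0

p1 X@[..XO/.OX.]: (0,0)[X.XO/.OX.]+0* (0,1)[.XXO/.OX.]+0 (1,0)[..XO/XOX.]+0 (1,3)[..XO/.OXX]+0
p2 O@[X.XO/.OX.]: (0,1)[XOXO/.OX.]+0* (1,0)[X.XO/OOX.]-1 (1,3)[X.XO/.OXO]-1
p3 X@[XOXO/.OX.]: (1,0)[XOXO/XOX.]+0* (1,3)[XOXO/.OXX]+0
p4 O@[XOXO/XOX.]: (1,3)[XOXO/XOXO]+0*
p5 X@[XOXO/XOXO] terminal +0; root [..XO/.OX.] d5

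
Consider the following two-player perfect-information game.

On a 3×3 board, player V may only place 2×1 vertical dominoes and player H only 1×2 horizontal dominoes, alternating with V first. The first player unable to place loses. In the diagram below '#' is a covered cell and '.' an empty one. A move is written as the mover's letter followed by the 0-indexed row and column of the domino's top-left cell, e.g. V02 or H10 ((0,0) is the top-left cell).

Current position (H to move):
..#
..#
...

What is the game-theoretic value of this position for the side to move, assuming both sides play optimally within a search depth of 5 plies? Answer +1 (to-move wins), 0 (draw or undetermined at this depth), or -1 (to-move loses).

value(..#/..#/..., H) = +1

[..#/..#/...] H move#1: H00:-1/###/..#/..., H10:+1/..#/###/...*, H20:-1/..#/..#/##., H21:-1/..#/..#/.##
[..#/###/...] end (terminal -1, V#2); searched ..#/..#/... to 5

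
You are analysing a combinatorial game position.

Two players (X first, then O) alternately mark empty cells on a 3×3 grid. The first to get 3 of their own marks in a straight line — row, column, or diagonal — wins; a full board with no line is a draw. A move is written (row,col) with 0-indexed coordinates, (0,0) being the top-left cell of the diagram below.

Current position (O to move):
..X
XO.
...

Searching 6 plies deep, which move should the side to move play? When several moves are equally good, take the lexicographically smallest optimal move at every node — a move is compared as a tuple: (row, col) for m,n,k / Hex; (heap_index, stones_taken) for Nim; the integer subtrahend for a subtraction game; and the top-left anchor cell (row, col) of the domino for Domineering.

O's best at [..X/XO./...]: (0,0)

[..X/XO./...] O move#1: (0,0):+0/O.X/XO./...*, (0,1):+0/.OX/XO./..., (1,2):-1/..X/XOO/..., (2,0):+0/..X/XO./O.., (2,1):+0/..X/XO./.O., (2,2):-1/..X/XO./..O
[O.X/XO./...] X move#2: (0,1):-1/OXX/XO./..., (1,2):-1/O.X/XOX/..., (2,0):-1/O.X/XO./X.., (2,1):-1/O.X/XO./.X., (2,2):+0/O.X/XO./..X*
[O.X/XO./..X] O move#3: (0,1):-1/OOX/XO./..X, (1,2):+0/O.X/XOO/..X*, (2,0):-1/O.X/XO./O.X, (2,1):-1/O.X/XO./.OX
[O.X/XOO/..X] X move#4: (0,1):+0/OXX/XOO/..X*, (2,0):+0/O.X/XOO/X.X, (2,1):+0/O.X/XOO/.XX
[OXX/XOO/..X] O move#5: (2,0):+0/OXX/XOO/O.X*, (2,1):+0/OXX/XOO/.OX
[OXX/XOO/O.X] X move#6: (2,1):+0/OXX/XOO/OXX*
[OXX/XOO/OXX] end (terminal +0, O#7); searched ..X/XO./... to 6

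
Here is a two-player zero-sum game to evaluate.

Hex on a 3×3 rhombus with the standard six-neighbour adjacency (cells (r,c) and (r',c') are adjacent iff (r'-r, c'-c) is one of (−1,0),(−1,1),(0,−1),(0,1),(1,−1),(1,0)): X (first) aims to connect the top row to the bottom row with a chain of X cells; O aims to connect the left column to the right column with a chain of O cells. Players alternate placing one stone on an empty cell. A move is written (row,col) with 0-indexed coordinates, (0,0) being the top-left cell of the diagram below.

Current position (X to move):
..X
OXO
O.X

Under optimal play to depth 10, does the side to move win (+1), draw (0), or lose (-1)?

value(..X/OXO/O.X, X) = +1

p1 X@[..X/OXO/O.X]: (0,0)[X.X/OXO/O.X]-1 (0,1)[.XX/OXO/O.X]-1 (2,1)[..X/OXO/OXX]+1*
p2 O@[..X/OXO/OXX] terminal -1; root [..X/OXO/O.X] d10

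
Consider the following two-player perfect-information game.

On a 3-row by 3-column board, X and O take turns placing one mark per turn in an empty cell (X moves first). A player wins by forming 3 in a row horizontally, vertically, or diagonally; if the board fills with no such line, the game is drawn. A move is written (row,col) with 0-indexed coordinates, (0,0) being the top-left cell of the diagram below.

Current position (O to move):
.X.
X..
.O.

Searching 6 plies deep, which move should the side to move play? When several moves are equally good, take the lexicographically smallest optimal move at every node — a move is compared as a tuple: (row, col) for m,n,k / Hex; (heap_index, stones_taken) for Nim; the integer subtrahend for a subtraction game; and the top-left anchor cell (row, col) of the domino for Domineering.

[.X./X../.O.] O move#1: (0,0):+0/OX./X../.O.*, (0,2):+0/.XO/X../.O., (1,1):-1/.X./XO./.O., (1,2):-1/.X./X.O/.O., (2,0):-1/.X./X../OO., (2,2):-1/.X./X../.OO
[OX./X../.O.] X move#2: (0,2):-1/OXX/X../.O., (1,1):+0/OX./XX./.O.*, (1,2):+0/OX./X.X/.O., (2,0):+0/OX./X../XO., (2,2):+0/OX./X../.OX
[OX./XX./.O.] O move#3: (0,2):-1/OXO/XX./.O., (1,2):+0/OX./XXO/.O.*, (2,0):-1/OX./XX./OO., (2,2):-1/OX./XX./.OO
[OX./XXO/.O.] X move#4: (0,2):+0/OXX/XXO/.O.*, (2,0):+0/OX./XXO/XO., (2,2):+0/OX./XXO/.OX
[OXX/XXO/.O.] O move#5: (2,0):+0/OXX/XXO/OO.*, (2,2):-1/OXX/XXO/.OO
[OXX/XXO/OO.] X move#6: (2,2):+0/OXX/XXO/OOX*
[OXX/XXO/OOX] end (terminal +0, O#7); searched .X./X../.O. to 6

O's best at [.X./X../.O.]: (0,0)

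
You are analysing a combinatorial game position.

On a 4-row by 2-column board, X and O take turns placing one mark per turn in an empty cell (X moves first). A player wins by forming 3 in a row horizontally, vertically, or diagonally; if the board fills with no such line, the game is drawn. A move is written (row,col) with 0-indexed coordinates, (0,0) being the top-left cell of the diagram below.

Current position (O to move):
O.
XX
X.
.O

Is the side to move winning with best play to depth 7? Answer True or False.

[O./XX/X./.O] O move#1: (0,1):-1/OO/XX/X./.O, (2,1):-1/O./XX/XO/.O, (3,0):+0/O./XX/X./OO*
[O./XX/X./OO] X move#2: (0,1):+0/OX/XX/X./OO*, (2,1):+0/O./XX/XX/OO
[OX/XX/X./OO] O move#3: (2,1):+0/OX/XX/XO/OO*
[OX/XX/XO/OO] end (terminal +0, X#4); searched O./XX/X./.O to 7

O winning at [O./XX/X./.O]: False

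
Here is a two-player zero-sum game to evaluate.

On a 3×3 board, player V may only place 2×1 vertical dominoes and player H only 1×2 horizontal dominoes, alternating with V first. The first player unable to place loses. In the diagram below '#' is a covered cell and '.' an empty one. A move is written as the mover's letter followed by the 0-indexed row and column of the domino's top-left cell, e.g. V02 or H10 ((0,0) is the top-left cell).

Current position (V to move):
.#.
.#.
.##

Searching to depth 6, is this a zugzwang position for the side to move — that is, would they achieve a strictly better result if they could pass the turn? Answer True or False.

p1 V@[.#./.#./.##]: V00[##./##./.##]+1* V02[.##/.##/.##]+1 V10[.#./##./###]+1
p2 H@[##./##./.##] terminal -1; root [.#./.#./.##] d6
suppose V passes — search the same position with H to move:
pass> p1 H@[.#./.#./.##] terminal -1; root [.#./.#./.##] d6
for V: play +1, pass +1

zugzwang(.#./.#./.##, V) = False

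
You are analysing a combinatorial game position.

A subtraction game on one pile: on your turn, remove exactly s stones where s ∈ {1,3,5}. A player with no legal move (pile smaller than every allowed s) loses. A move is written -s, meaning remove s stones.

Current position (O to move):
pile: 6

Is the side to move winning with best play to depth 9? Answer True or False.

[6] O move#1: -1:-1/5*, -3:-1/3, -5:-1/1
[5] X move#2: -1:+1/4*, -3:+1/2, -5:+1/0
[4] O move#3: -1:-1/3*, -3:-1/1
[3] X move#4: -1:+1/2*, -3:+1/0
[2] O move#5: -1:-1/1*
[1] X move#6: -1:+1/0*
[0] end (terminal -1, O#7); searched 6 to 9

O winning at [6]: False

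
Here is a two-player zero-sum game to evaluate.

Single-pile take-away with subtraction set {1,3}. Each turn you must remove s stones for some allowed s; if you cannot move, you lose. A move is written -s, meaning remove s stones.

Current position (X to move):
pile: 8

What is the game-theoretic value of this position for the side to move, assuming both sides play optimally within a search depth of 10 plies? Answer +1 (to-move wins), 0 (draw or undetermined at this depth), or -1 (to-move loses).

[8] X move#1: -1:-1/7*, -3:-1/5
[7] O move#2: -1:+1/6*, -3:+1/4
[6] X move#3: -1:-1/5*, -3:-1/3
[5] O move#4: -1:+1/4*, -3:+1/2
[4] X move#5: -1:-1/3*, -3:-1/1
[3] O move#6: -1:+1/2*, -3:+1/0
[2] X move#7: -1:-1/1*
[1] O move#8: -1:+1/0*
[0] end (terminal -1, X#9); searched 8 to 10

value(8, X) = -1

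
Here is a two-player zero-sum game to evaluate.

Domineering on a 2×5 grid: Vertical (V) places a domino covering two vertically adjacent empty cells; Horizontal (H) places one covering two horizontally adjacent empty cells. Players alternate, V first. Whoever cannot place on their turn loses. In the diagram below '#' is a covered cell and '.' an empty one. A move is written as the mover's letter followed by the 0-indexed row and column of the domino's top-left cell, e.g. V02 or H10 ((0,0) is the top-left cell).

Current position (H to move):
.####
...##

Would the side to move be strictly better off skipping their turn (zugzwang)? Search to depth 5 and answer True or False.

zugzwang(.####/...##, H) = False

ply 1, H at .####/...## | H10=+1→.####/##.##*; H11=-1→.####/.####
ply 2: .####/##.## is terminal -1 (V); from .####/...## depth 5
pass branch (V moves first from the same position):
  | ply 1, V at .####/...## | V00=-1→#####/#..##*
  | ply 2, H at #####/#..## | H11=+1→#####/#####*
  | ply 3: #####/##### is terminal -1 (V); from .####/...## depth 5
H moving scores +1; H passing scores +1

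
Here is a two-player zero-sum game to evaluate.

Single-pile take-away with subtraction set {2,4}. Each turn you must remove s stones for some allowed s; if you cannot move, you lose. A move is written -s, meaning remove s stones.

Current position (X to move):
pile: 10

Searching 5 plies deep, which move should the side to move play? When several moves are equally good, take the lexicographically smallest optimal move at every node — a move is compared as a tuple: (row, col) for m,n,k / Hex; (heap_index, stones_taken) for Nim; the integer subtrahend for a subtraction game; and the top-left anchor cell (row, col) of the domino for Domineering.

X's best at [10]: -4

[10] X move#1: -2:-1/8, -4:+1/6*
[6] O move#2: -2:-1/4*, -4:-1/2
[4] X move#3: -2:-1/2, -4:+1/0*
[0] end (terminal -1, O#4); searched 10 to 5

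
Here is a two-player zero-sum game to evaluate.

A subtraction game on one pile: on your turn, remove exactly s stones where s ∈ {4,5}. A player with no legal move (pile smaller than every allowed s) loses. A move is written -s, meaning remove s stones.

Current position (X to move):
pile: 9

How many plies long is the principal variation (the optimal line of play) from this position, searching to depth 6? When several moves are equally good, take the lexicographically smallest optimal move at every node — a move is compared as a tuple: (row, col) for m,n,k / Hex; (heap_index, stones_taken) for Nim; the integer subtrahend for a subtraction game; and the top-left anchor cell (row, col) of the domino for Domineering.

[9] X move#1: -4:-1/5*, -5:-1/4
[5] O move#2: -4:+1/1*, -5:+1/0
[1] end (terminal -1, X#3); searched 9 to 6

PV length from [9]: 2 plies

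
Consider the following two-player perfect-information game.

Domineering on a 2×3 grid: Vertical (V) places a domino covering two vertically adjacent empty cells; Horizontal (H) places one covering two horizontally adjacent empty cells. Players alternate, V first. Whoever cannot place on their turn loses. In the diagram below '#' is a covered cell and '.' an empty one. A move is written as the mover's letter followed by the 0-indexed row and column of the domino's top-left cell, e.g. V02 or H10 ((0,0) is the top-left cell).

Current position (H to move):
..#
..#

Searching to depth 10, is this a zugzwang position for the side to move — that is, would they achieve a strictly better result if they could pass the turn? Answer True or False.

p1 H@[..#/..#]: H00[###/..#]+1* H10[..#/###]+1
p2 V@[###/..#] terminal -1; root [..#/..#] d10
suppose H passes — search the same position with V to move:
pass> p1 V@[..#/..#]: V00[#.#/#.#]+1* V01[.##/.##]+1
pass> p2 H@[#.#/#.#] terminal -1; root [..#/..#] d10
for H: play +1, pass -1

zugzwang(..#/..#, H) = False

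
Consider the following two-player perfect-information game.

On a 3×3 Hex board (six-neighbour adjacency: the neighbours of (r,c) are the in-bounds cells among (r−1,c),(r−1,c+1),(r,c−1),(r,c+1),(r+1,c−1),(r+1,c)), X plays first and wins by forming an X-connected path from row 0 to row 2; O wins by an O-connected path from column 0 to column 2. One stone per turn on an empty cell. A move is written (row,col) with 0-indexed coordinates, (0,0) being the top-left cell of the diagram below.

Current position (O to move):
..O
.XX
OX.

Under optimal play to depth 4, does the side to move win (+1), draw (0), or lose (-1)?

[..O/.XX/OX.] O move#1: (0,0):-1/O.O/.XX/OX., (0,1):+1/.OO/.XX/OX.*, (1,0):-1/..O/OXX/OX., (2,2):-1/..O/.XX/OXO
[.OO/.XX/OX.] X move#2: (0,0):-1/XOO/.XX/OX.*, (1,0):-1/.OO/XXX/OX., (2,2):-1/.OO/.XX/OXX
[XOO/.XX/OX.] O move#3: (1,0):+1/XOO/OXX/OX.*, (2,2):-1/XOO/.XX/OXO
[XOO/OXX/OX.] end (terminal -1, X#4); searched ..O/.XX/OX. to 4

value(..O/.XX/OX., O) = +1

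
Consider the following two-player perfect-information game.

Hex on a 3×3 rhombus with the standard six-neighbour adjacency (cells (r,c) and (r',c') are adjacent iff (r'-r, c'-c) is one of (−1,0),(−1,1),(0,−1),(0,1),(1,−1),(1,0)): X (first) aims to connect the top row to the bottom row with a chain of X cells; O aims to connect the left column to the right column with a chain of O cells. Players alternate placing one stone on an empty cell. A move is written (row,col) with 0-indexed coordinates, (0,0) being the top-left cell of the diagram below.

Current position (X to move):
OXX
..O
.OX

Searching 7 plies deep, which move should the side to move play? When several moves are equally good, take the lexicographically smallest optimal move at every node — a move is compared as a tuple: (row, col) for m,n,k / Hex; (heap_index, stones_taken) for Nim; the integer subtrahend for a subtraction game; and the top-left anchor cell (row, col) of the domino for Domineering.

X's best at [OXX/..O/.OX]: (2,0)

p1 X@[OXX/..O/.OX]: (1,0)[OXX/X.O/.OX]-1 (1,1)[OXX/.XO/.OX]-1 (2,0)[OXX/..O/XOX]+1*
p2 O@[OXX/..O/XOX]: (1,0)[OXX/O.O/XOX]-1* (1,1)[OXX/.OO/XOX]-1
p3 X@[OXX/O.O/XOX]: (1,1)[OXX/OXO/XOX]+1*
p4 O@[OXX/OXO/XOX] terminal -1; root [OXX/..O/.OX] d7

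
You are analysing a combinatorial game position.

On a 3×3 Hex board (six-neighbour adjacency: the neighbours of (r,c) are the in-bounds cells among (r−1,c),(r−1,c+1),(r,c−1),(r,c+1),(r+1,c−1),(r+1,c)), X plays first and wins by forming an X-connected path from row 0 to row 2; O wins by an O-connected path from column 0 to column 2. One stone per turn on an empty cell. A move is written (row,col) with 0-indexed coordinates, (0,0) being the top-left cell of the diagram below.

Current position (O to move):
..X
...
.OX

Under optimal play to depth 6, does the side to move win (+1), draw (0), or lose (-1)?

value(..X/.../.OX, O) = -1

p1 O@[..X/.../.OX]: (0,0)[O.X/.../.OX]-1* (0,1)[.OX/.../.OX]-1 (1,0)[..X/O../.OX]-1 (1,1)[..X/.O./.OX]-1 (1,2)[..X/..O/.OX]-1 (2,0)[..X/.../OOX]-1
p2 X@[O.X/.../.OX]: (0,1)[OXX/.../.OX]+1* (1,0)[O.X/X../.OX]+1 (1,1)[O.X/.X./.OX]+1 (1,2)[O.X/..X/.OX]+1 (2,0)[O.X/.../XOX]+1
p3 O@[OXX/.../.OX]: (1,0)[OXX/O../.OX]-1* (1,1)[OXX/.O./.OX]-1 (1,2)[OXX/..O/.OX]-1 (2,0)[OXX/.../OOX]-1
p4 X@[OXX/O../.OX]: (1,1)[OXX/OX./.OX]+1* (1,2)[OXX/O.X/.OX]+1 (2,0)[OXX/O../XOX]+1
p5 O@[OXX/OX./.OX]: (1,2)[OXX/OXO/.OX]-1* (2,0)[OXX/OX./OOX]-1
p6 X@[OXX/OXO/.OX]: (2,0)[OXX/OXO/XOX]+1*
p7 O@[OXX/OXO/XOX] terminal -1; root [..X/.../.OX] d6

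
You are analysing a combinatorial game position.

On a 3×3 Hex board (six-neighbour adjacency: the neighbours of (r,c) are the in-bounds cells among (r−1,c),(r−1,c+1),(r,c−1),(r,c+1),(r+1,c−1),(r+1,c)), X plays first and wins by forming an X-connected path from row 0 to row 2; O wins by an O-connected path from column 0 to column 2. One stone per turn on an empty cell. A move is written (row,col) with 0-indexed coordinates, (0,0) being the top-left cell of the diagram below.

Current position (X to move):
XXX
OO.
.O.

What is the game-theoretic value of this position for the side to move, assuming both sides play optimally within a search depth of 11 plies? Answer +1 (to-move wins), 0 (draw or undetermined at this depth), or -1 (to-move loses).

value(XXX/OO./.O., X) = -1

[XXX/OO./.O.] X move#1: (1,2):-1/XXX/OOX/.O.*, (2,0):-1/XXX/OO./XO., (2,2):-1/XXX/OO./.OX
[XXX/OOX/.O.] O move#2: (2,0):-1/XXX/OOX/OO., (2,2):+1/XXX/OOX/.OO*
[XXX/OOX/.OO] end (terminal -1, X#3); searched XXX/OO./.O. to 11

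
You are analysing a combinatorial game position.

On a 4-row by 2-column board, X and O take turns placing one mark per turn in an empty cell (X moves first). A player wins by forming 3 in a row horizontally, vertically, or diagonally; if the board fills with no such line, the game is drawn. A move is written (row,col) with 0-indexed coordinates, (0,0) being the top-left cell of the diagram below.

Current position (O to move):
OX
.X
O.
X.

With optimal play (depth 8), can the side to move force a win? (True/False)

[OX/.X/O./X.] O move#1: (1,0):+1/OX/OX/O./X.*, (2,1):+0/OX/.X/OO/X., (3,1):-1/OX/.X/O./XO
[OX/OX/O./X.] end (terminal -1, X#2); searched OX/.X/O./X. to 8

O winning at [OX/.X/O./X.]: True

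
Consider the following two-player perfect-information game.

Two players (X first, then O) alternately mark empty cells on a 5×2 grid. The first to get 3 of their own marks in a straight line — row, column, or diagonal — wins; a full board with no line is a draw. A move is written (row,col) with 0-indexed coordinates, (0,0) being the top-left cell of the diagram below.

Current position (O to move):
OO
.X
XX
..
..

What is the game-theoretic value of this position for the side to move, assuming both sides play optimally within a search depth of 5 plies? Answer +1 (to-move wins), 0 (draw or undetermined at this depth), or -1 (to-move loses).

[OO/.X/XX/../..] O move#1: (1,0):-1/OO/OX/XX/../..*, (3,0):-1/OO/.X/XX/O./.., (3,1):-1/OO/.X/XX/.O/.., (4,0):-1/OO/.X/XX/../O., (4,1):-1/OO/.X/XX/../.O
[OO/OX/XX/../..] X move#2: (3,0):+1/OO/OX/XX/X./..*, (3,1):+1/OO/OX/XX/.X/.., (4,0):+1/OO/OX/XX/../X., (4,1):+0/OO/OX/XX/../.X
[OO/OX/XX/X./..] O move#3: (3,1):-1/OO/OX/XX/XO/..*, (4,0):-1/OO/OX/XX/X./O., (4,1):-1/OO/OX/XX/X./.O
[OO/OX/XX/XO/..] X move#4: (4,0):+1/OO/OX/XX/XO/X.*, (4,1):+0/OO/OX/XX/XO/.X
[OO/OX/XX/XO/X.] end (terminal -1, O#5); searched OO/.X/XX/../.. to 5

value(OO/.X/XX/../.., O) = -1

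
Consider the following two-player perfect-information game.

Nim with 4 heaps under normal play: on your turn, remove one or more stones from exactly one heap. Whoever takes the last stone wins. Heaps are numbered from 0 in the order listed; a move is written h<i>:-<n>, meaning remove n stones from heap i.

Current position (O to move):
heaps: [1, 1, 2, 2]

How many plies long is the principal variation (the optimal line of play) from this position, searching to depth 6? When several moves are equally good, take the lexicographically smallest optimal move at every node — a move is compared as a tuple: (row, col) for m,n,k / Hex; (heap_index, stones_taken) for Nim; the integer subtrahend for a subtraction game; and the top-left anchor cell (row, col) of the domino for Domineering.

PV length from [(1,1,2,2)]: 6 plies

p1 O@[(1,1,2,2)]: h0:-1[(0,1,2,2)]-1* h1:-1[(1,0,2,2)]-1 h2:-1[(1,1,1,2)]-1 h2:-2[(1,1,0,2)]-1 h3:-1[(1,1,2,1)]-1 h3:-2[(1,1,2,0)]-1
p2 X@[(0,1,2,2)]: h1:-1[(0,0,2,2)]+1* h2:-1[(0,1,1,2)]-1 h2:-2[(0,1,0,2)]-1 h3:-1[(0,1,2,1)]-1 h3:-2[(0,1,2,0)]-1
p3 O@[(0,0,2,2)]: h2:-1[(0,0,1,2)]-1* h2:-2[(0,0,0,2)]-1 h3:-1[(0,0,2,1)]-1 h3:-2[(0,0,2,0)]-1
p4 X@[(0,0,1,2)]: h2:-1[(0,0,0,2)]-1 h3:-1[(0,0,1,1)]+1* h3:-2[(0,0,1,0)]-1
p5 O@[(0,0,1,1)]: h2:-1[(0,0,0,1)]-1* h3:-1[(0,0,1,0)]-1
p6 X@[(0,0,0,1)]: h3:-1[(0,0,0,0)]+1*
p7 O@[(0,0,0,0)] terminal -1; root [(1,1,2,2)] d6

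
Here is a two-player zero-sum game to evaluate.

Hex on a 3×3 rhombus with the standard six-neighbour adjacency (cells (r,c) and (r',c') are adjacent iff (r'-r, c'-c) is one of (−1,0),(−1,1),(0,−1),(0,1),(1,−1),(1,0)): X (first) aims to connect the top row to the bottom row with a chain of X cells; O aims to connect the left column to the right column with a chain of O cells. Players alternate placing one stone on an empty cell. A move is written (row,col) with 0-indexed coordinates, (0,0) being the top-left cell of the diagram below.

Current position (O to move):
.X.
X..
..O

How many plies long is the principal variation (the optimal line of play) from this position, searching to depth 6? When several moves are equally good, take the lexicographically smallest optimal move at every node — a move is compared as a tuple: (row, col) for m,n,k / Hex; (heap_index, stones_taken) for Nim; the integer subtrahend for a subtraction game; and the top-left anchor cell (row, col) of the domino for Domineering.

PV length from [.X./X../..O]: 5 plies

ply 1, O at .X./X../..O | (0,0)=-1→OX./X../..O; (0,2)=-1→.XO/X../..O; (1,1)=-1→.X./XO./..O; (1,2)=-1→.X./X.O/..O; (2,0)=+1→.X./X../O.O*; (2,1)=-1→.X./X../.OO
ply 2, X at .X./X../O.O | (0,0)=-1→XX./X../O.O*; (0,2)=-1→.XX/X../O.O; (1,1)=-1→.X./XX./O.O; (1,2)=-1→.X./X.X/O.O; (2,1)=-1→.X./X../OXO
ply 3, O at XX./X../O.O | (0,2)=+1→XXO/X../O.O*; (1,1)=+1→XX./XO./O.O; (1,2)=+1→XX./X.O/O.O; (2,1)=+1→XX./X../OOO
ply 4, X at XXO/X../O.O | (1,1)=-1→XXO/XX./O.O*; (1,2)=-1→XXO/X.X/O.O; (2,1)=-1→XXO/X../OXO
ply 5, O at XXO/XX./O.O | (1,2)=-1→XXO/XXO/O.O; (2,1)=+1→XXO/XX./OOO*
ply 6: XXO/XX./OOO is terminal -1 (X); from .X./X../..O depth 6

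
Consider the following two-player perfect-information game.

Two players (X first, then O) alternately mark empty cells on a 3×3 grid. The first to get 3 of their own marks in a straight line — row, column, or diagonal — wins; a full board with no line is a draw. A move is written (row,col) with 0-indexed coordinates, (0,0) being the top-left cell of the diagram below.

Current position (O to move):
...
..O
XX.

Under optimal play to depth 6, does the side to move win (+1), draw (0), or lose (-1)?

p1 O@[.../..O/XX.]: (0,0)[O../..O/XX.]-1 (0,1)[.O./..O/XX.]-1 (0,2)[..O/..O/XX.]-1 (1,0)[.../O.O/XX.]-1 (1,1)[.../.OO/XX.]-1 (2,2)[.../..O/XXO]+1*
p2 X@[.../..O/XXO]: (0,0)[X../..O/XXO]-1* (0,1)[.X./..O/XXO]-1 (0,2)[..X/..O/XXO]-1 (1,0)[.../X.O/XXO]-1 (1,1)[.../.XO/XXO]-1
p3 O@[X../..O/XXO]: (0,1)[XO./..O/XXO]-1 (0,2)[X.O/..O/XXO]+1* (1,0)[X../O.O/XXO]+1 (1,1)[X../.OO/XXO]-1
p4 X@[X.O/..O/XXO] terminal -1; root [.../..O/XX.] d6

value(.../..O/XX., O) = +1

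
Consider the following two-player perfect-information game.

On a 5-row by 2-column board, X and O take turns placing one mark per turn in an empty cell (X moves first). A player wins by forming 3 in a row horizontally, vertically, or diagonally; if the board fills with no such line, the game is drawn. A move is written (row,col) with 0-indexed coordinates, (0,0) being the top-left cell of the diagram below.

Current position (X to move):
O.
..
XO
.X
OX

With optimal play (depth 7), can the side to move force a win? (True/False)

X winning at [O./../XO/.X/OX]: False

p1 X@[O./../XO/.X/OX]: (0,1)[OX/../XO/.X/OX]+0* (1,0)[O./X./XO/.X/OX]+0 (1,1)[O./.X/XO/.X/OX]+0 (3,0)[O./../XO/XX/OX]+0
p2 O@[OX/../XO/.X/OX]: (1,0)[OX/O./XO/.X/OX]+0* (1,1)[OX/.O/XO/.X/OX]+0 (3,0)[OX/../XO/OX/OX]+0
p3 X@[OX/O./XO/.X/OX]: (1,1)[OX/OX/XO/.X/OX]+0* (3,0)[OX/O./XO/XX/OX]+0
p4 O@[OX/OX/XO/.X/OX]: (3,0)[OX/OX/XO/OX/OX]+0*
p5 X@[OX/OX/XO/OX/OX] terminal +0; root [O./../XO/.X/OX] d7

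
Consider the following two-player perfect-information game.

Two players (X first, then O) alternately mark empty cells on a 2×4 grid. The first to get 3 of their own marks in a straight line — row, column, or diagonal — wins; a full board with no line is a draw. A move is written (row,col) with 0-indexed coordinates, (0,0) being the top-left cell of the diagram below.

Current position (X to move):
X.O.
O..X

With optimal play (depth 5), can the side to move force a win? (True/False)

X winning at [X.O./O..X]: False

[X.O./O..X] X move#1: (0,1):+0/XXO./O..X*, (0,3):+0/X.OX/O..X, (1,1):+0/X.O./OX.X, (1,2):+0/X.O./O.XX
[XXO./O..X] O move#2: (0,3):+0/XXOO/O..X*, (1,1):+0/XXO./OO.X, (1,2):+0/XXO./O.OX
[XXOO/O..X] X move#3: (1,1):+0/XXOO/OX.X*, (1,2):+0/XXOO/O.XX
[XXOO/OX.X] O move#4: (1,2):+0/XXOO/OXOX*
[XXOO/OXOX] end (terminal +0, X#5); searched X.O./O..X to 5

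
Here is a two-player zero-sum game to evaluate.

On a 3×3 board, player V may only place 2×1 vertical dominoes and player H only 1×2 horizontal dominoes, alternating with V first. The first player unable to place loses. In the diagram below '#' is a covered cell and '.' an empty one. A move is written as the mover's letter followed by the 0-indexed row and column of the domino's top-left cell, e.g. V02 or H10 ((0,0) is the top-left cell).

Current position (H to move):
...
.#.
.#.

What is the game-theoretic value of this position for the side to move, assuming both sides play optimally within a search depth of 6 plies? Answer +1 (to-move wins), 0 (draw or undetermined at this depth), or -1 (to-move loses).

ply 1, H at .../.#./.#. | H00=-1→##./.#./.#.*; H01=-1→.##/.#./.#.
ply 2, V at ##./.#./.#. | V02=+1→###/.##/.#.*; V10=+1→##./##./##.; V12=+1→##./.##/.##
ply 3: ###/.##/.#. is terminal -1 (H); from .../.#./.#. depth 6

value(.../.#./.#., H) = -1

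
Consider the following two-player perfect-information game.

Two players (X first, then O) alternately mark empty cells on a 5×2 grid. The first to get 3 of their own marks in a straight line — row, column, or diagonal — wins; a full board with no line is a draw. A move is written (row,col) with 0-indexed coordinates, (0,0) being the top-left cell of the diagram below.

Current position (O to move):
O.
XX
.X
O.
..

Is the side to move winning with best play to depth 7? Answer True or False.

O winning at [O./XX/.X/O./..]: False

ply 1, O at O./XX/.X/O./.. | (0,1)=-1→OO/XX/.X/O./..*; (2,0)=-1→O./XX/OX/O./..; (3,1)=-1→O./XX/.X/OO/..; (4,0)=-1→O./XX/.X/O./O.; (4,1)=-1→O./XX/.X/O./.O
ply 2, X at OO/XX/.X/O./.. | (2,0)=+0→OO/XX/XX/O./..; (3,1)=+1→OO/XX/.X/OX/..*; (4,0)=+0→OO/XX/.X/O./X.; (4,1)=+0→OO/XX/.X/O./.X
ply 3: OO/XX/.X/OX/.. is terminal -1 (O); from O./XX/.X/O./.. depth 7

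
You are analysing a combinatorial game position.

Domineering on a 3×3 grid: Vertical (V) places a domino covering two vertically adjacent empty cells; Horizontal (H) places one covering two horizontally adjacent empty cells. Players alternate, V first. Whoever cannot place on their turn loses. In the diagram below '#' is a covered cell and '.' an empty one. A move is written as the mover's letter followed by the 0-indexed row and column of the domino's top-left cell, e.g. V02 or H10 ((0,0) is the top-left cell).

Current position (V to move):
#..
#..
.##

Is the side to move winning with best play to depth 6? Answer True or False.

[#../#../.##] V move#1: V01:+1/##./##./.##*, V02:+1/#.#/#.#/.##
[##./##./.##] end (terminal -1, H#2); searched #../#../.## to 6

V winning at [#../#../.##]: True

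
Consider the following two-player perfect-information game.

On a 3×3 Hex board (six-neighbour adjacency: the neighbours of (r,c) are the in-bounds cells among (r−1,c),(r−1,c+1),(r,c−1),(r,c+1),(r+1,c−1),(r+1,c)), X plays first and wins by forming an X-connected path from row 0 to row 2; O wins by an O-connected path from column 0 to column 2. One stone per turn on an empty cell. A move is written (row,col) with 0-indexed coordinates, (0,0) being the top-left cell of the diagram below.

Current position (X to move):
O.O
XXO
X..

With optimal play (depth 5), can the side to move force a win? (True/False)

ply 1, X at O.O/XXO/X.. | (0,1)=+1→OXO/XXO/X..*; (2,1)=-1→O.O/XXO/XX.; (2,2)=-1→O.O/XXO/X.X
ply 2: OXO/XXO/X.. is terminal -1 (O); from O.O/XXO/X.. depth 5

X winning at [O.O/XXO/X..]: True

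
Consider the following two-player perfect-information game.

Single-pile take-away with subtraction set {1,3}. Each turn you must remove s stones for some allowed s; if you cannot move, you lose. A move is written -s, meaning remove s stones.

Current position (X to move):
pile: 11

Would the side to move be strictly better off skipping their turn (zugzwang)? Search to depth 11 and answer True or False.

p1 X@[11]: -1[10]+1* -3[8]+1
p2 O@[10]: -1[9]-1* -3[7]-1
p3 X@[9]: -1[8]+1* -3[6]+1
p4 O@[8]: -1[7]-1* -3[5]-1
p5 X@[7]: -1[6]+1* -3[4]+1
p6 O@[6]: -1[5]-1* -3[3]-1
p7 X@[5]: -1[4]+1* -3[2]+1
p8 O@[4]: -1[3]-1* -3[1]-1
p9 X@[3]: -1[2]+1* -3[0]+1
p10 O@[2]: -1[1]-1*
p11 X@[1]: -1[0]+1*
p12 O@[0] terminal -1; root [11] d11
suppose X passes — search the same position with O to move:
pass> p1 O@[11]: -1[10]+1* -3[8]+1
pass> p2 X@[10]: -1[9]-1* -3[7]-1
pass> p3 O@[9]: -1[8]+1* -3[6]+1
pass> p4 X@[8]: -1[7]-1* -3[5]-1
pass> p5 O@[7]: -1[6]+1* -3[4]+1
pass> p6 X@[6]: -1[5]-1* -3[3]-1
pass> p7 O@[5]: -1[4]+1* -3[2]+1
pass> p8 X@[4]: -1[3]-1* -3[1]-1
pass> p9 O@[3]: -1[2]+1* -3[0]+1
pass> p10 X@[2]: -1[1]-1*
pass> p11 O@[1]: -1[0]+1*
pass> p12 X@[0] terminal -1; root [11] d11
for X: play +1, pass -1

zugzwang(11, X) = False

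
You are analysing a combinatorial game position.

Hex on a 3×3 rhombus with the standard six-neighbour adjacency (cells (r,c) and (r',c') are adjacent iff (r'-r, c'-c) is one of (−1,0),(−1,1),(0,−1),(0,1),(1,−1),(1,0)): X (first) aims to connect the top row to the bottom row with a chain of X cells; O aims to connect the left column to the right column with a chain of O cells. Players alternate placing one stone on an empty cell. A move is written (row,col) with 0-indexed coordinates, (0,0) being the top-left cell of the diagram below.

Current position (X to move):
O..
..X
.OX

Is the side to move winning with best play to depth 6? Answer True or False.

X winning at [O../..X/.OX]: True

[O../..X/.OX] X move#1: (0,1):+1/OX./..X/.OX*, (0,2):+1/O.X/..X/.OX, (1,0):+1/O../X.X/.OX, (1,1):+1/O../.XX/.OX, (2,0):+1/O../..X/XOX
[OX./..X/.OX] O move#2: (0,2):-1/OXO/..X/.OX*, (1,0):-1/OX./O.X/.OX, (1,1):-1/OX./.OX/.OX, (2,0):-1/OX./..X/OOX
[OXO/..X/.OX] X move#3: (1,0):+1/OXO/X.X/.OX*, (1,1):+1/OXO/.XX/.OX, (2,0):+1/OXO/..X/XOX
[OXO/X.X/.OX] O move#4: (1,1):-1/OXO/XOX/.OX*, (2,0):-1/OXO/X.X/OOX
[OXO/XOX/.OX] X move#5: (2,0):+1/OXO/XOX/XOX*
[OXO/XOX/XOX] end (terminal -1, O#6); searched O../..X/.OX to 6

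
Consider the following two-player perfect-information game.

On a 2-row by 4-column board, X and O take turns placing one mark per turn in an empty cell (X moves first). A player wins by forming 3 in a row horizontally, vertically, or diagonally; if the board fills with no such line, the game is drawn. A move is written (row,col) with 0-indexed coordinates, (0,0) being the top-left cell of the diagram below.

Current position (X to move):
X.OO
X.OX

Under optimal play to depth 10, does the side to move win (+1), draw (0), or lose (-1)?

value(X.OO/X.OX, X) = 0

ply 1, X at X.OO/X.OX | (0,1)=+0→XXOO/X.OX*; (1,1)=-1→X.OO/XXOX
ply 2, O at XXOO/X.OX | (1,1)=+0→XXOO/XOOX*
ply 3: XXOO/XOOX is terminal +0 (X); from X.OO/X.OX depth 10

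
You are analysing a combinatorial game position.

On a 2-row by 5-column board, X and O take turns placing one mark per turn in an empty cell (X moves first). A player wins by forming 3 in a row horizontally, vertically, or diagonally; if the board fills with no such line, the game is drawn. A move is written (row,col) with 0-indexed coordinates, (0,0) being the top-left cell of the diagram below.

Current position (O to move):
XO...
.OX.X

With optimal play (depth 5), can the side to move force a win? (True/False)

[XO.../.OX.X] O move#1: (0,2):-1/XOO../.OX.X, (0,3):-1/XO.O./.OX.X, (0,4):-1/XO..O/.OX.X, (1,0):-1/XO.../OOX.X, (1,3):+0/XO.../.OXOX*
[XO.../.OXOX] X move#2: (0,2):+0/XOX../.OXOX*, (0,3):+0/XO.X./.OXOX, (0,4):+0/XO..X/.OXOX, (1,0):+0/XO.../XOXOX
[XOX../.OXOX] O move#3: (0,3):+0/XOXO./.OXOX*, (0,4):+0/XOX.O/.OXOX, (1,0):+0/XOX../OOXOX
[XOXO./.OXOX] X move#4: (0,4):+0/XOXOX/.OXOX*, (1,0):+0/XOXO./XOXOX
[XOXOX/.OXOX] O move#5: (1,0):+0/XOXOX/OOXOX*
[XOXOX/OOXOX] end (terminal +0, X#6); searched XO.../.OX.X to 5

O winning at [XO.../.OX.X]: False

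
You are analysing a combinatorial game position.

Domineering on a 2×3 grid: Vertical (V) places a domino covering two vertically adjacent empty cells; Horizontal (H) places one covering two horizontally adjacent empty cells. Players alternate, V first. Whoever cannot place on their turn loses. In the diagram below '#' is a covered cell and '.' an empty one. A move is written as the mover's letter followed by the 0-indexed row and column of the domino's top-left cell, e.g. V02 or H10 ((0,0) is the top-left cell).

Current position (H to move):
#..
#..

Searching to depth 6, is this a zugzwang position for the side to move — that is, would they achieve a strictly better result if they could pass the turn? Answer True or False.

p1 H@[#../#..]: H01[###/#..]+1* H11[#../###]+1
p2 V@[###/#..] terminal -1; root [#../#..] d6
if H skipped the turn, V would face:
~ p1 V@[#../#..]: V01[##./##.]+1* V02[#.#/#.#]+1
~ p2 H@[##./##.] terminal -1; root [#../#..] d6
compare (H): move=+1 vs pass=-1

zugzwang(#../#.., H) = False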